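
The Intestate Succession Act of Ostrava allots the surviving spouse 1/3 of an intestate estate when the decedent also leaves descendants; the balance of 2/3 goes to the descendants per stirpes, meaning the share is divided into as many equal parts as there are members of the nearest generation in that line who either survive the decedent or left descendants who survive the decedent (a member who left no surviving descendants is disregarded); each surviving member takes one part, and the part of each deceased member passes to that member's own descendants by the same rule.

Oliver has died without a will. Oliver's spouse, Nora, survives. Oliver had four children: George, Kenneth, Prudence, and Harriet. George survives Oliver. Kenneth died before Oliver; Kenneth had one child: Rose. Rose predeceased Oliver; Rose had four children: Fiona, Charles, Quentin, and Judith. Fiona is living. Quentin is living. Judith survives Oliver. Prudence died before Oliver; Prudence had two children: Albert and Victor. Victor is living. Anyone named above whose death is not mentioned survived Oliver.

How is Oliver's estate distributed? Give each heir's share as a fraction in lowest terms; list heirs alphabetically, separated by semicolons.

Albert 1/12; Charles 1/24; Fiona 1/24; George 1/6; Harriet 1/6; Judith 1/24; Nora 1/3; Quentin 1/24; Victor 1/12

Nora, as surviving spouse, takes 1/3.
The remaining 2/3 passes to Oliver's descendants per stirpes.
The 2/3 is divided into 4 equal shares of 1/6 among George, Kenneth, Prudence, Harriet.
George is living and takes 1/6.
Kenneth predeceased; the 1/6 allotted to Kenneth's branch passes to Kenneth's issue by representation.
Rose's line is the sole branch at this level, so the full 1/6 passes to Rose's issue by representation.
The 1/6 is divided into 4 equal shares of 1/24 among Fiona, Charles, Quentin, Judith.
Fiona is living and takes 1/24.
Charles is living and takes 1/24.
Quentin is living and takes 1/24.
Judith is living and takes 1/24.
Prudence predeceased; the 1/6 allotted to Prudence's branch passes to Prudence's issue by representation.
The 1/6 is divided into 2 equal shares of 1/12 among Albert, Victor.
Albert is living and takes 1/12.
Victor is living and takes 1/12.
Harriet is living and takes 1/6.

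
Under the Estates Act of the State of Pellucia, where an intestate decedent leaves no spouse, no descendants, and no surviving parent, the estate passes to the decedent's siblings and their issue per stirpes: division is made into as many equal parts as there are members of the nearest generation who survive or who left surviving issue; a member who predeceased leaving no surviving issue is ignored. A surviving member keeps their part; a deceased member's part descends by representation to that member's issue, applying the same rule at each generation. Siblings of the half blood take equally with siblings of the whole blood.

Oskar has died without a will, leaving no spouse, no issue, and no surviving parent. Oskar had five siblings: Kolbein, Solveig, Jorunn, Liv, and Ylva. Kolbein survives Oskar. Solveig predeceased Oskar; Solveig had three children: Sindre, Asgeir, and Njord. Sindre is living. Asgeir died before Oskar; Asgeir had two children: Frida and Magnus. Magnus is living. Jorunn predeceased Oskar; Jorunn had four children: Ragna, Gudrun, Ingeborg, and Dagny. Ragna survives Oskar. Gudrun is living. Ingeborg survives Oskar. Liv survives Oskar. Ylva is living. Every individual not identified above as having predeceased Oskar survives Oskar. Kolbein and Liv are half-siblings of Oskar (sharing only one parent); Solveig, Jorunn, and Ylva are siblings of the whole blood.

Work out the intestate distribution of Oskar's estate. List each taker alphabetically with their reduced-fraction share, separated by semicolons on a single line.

No spouse, descendants, or parent survives, so the estate passes to Oskar's siblings per stirpes.
Half-blood and whole-blood siblings take equally under the stated rule.
The estate is divided into 5 equal shares of 1/5 among Kolbein, Solveig, Jorunn, Liv, Ylva.
Kolbein is living and takes 1/5.
Solveig predeceased; the 1/5 allotted to Solveig's branch passes to Solveig's issue by representation.
The 1/5 is divided into 3 equal shares of 1/15 among Sindre, Asgeir, Njord.
Sindre is living and takes 1/15.
Asgeir predeceased; the 1/15 allotted to Asgeir's branch passes to Asgeir's issue by representation.
The 1/15 is divided into 2 equal shares of 1/30 among Frida, Magnus.
Frida is living and takes 1/30.
Magnus is living and takes 1/30.
Njord is living and takes 1/15.
Jorunn predeceased; the 1/5 allotted to Jorunn's branch passes to Jorunn's issue by representation.
The 1/5 is divided into 4 equal shares of 1/20 among Ragna, Gudrun, Ingeborg, Dagny.
Ragna is living and takes 1/20.
Gudrun is living and takes 1/20.
Ingeborg is living and takes 1/20.
Dagny is living and takes 1/20.
Liv is living and takes 1/5.
Ylva is living and takes 1/5.

Dagny 1/20; Frida 1/30; Gudrun 1/20; Ingeborg 1/20; Kolbein 1/5; Liv 1/5; Magnus 1/30; Njord 1/15; Ragna 1/20; Sindre 1/15; Ylva 1/5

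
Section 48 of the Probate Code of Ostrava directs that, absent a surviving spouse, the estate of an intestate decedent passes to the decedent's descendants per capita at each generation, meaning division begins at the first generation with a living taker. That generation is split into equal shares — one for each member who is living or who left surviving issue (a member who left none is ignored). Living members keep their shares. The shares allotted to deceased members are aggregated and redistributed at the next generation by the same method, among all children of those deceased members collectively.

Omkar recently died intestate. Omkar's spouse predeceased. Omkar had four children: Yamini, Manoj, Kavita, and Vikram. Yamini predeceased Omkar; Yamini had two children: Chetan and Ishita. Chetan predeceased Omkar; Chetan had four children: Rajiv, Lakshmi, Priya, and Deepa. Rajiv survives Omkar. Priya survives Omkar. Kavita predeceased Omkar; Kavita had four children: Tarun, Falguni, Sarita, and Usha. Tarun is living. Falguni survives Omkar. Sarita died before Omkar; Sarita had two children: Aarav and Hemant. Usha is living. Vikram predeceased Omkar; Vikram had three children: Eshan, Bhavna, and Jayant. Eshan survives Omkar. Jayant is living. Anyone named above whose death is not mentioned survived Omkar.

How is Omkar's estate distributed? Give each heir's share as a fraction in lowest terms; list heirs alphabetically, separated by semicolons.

There is no surviving spouse, so the entire estate passes to Omkar's descendants per capita at each generation.
At generation 1 (Yamini, Manoj, Kavita, Vikram) there are 4 shares of (1)/4 = 1/4 each.
Living: Manoj — each takes 1/4.
Deceased: Yamini, Kavita, and Vikram. Their combined 3/4 is pooled and carried to generation 2.
At generation 2 (Chetan, Ishita, Tarun, Falguni, Sarita, Usha, Eshan, Bhavna, Jayant) there are 9 shares of (3/4)/9 = 1/12 each.
Living: Ishita, Tarun, Falguni, Usha, Eshan, Bhavna, and Jayant — each takes 1/12.
Deceased: Chetan and Sarita. Their combined 1/6 is pooled and carried to generation 3.
At generation 3 (Rajiv, Lakshmi, Priya, Deepa, Aarav, Hemant) there are 6 shares of (1/6)/6 = 1/36 each.
Living: Rajiv, Lakshmi, Priya, Deepa, Aarav, and Hemant — each takes 1/36.

Aarav 1/36; Bhavna 1/12; Deepa 1/36; Eshan 1/12; Falguni 1/12; Hemant 1/36; Ishita 1/12; Jayant 1/12; Lakshmi 1/36; Manoj 1/4; Priya 1/36; Rajiv 1/36; Tarun 1/12; Usha 1/12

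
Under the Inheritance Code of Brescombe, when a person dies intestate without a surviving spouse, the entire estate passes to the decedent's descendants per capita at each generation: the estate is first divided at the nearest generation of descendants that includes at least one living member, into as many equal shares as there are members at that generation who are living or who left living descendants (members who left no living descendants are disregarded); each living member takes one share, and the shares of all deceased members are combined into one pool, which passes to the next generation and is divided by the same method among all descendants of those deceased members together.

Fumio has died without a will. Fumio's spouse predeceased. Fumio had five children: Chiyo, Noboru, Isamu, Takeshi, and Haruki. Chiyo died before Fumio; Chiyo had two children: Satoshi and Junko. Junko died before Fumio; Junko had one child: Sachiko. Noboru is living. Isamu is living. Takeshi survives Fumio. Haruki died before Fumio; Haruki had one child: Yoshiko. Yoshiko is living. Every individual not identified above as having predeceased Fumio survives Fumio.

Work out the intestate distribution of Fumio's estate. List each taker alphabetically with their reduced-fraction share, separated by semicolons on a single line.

Isamu 1/5; Noboru 1/5; Sachiko 2/15; Satoshi 2/15; Takeshi 1/5; Yoshiko 2/15

There is no surviving spouse, so the entire estate passes to Fumio's descendants per capita at each generation.
At generation 1 (Chiyo, Noboru, Isamu, Takeshi, Haruki) there are 5 shares of (1)/5 = 1/5 each.
Living: Noboru, Isamu, and Takeshi — each takes 1/5.
Deceased: Chiyo and Haruki. Their combined 2/5 is pooled and carried to generation 2.
At generation 2 (Satoshi, Junko, Yoshiko) there are 3 shares of (2/5)/3 = 2/15 each.
Living: Satoshi and Yoshiko — each takes 2/15.
Deceased: Junko. That 2/15 share is carried to generation 3.
At generation 3 (Sachiko) there are 1 shares of (2/15)/1 = 2/15 each.
Living: Sachiko — each takes 2/15.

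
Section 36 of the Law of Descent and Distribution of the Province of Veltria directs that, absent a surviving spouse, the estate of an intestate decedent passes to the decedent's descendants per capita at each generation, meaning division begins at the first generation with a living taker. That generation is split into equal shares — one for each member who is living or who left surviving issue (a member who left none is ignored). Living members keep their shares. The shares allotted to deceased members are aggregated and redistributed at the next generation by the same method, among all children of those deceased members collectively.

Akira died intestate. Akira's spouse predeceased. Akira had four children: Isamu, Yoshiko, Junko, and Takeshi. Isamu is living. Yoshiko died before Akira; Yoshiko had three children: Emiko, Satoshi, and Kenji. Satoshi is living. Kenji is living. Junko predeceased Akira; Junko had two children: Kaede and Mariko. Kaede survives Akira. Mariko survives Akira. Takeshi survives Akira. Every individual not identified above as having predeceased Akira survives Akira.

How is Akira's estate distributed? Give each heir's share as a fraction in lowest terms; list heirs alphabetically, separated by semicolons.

Emiko 1/10; Isamu 1/4; Kaede 1/10; Kenji 1/10; Mariko 1/10; Satoshi 1/10; Takeshi 1/4

There is no surviving spouse, so the entire estate passes to Akira's descendants per capita at each generation.
At generation 1 (Isamu, Yoshiko, Junko, Takeshi) there are 4 shares of (1)/4 = 1/4 each.
Living: Isamu and Takeshi — each takes 1/4.
Deceased: Yoshiko and Junko. Their combined 1/2 is pooled and carried to generation 2.
At generation 2 (Emiko, Satoshi, Kenji, Kaede, Mariko) there are 5 shares of (1/2)/5 = 1/10 each.
Living: Emiko, Satoshi, Kenji, Kaede, and Mariko — each takes 1/10.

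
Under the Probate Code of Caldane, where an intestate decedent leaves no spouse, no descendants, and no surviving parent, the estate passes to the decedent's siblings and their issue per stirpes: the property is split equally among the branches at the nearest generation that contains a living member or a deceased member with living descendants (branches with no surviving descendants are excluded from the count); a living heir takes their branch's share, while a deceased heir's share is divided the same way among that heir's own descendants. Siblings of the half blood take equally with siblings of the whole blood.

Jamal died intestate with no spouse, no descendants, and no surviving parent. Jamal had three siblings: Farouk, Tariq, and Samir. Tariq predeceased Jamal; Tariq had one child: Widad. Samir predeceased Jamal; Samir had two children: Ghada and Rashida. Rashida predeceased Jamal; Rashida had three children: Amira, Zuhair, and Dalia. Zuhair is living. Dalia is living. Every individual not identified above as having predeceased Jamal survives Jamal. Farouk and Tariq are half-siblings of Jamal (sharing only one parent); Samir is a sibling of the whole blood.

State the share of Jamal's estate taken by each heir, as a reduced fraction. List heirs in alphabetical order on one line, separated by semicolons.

No spouse, descendants, or parent survives, so the estate passes to Jamal's siblings per stirpes.
Half-blood and whole-blood siblings take equally under the stated rule.
The estate is divided into 3 equal shares of 1/3 among Farouk, Tariq, Samir.
Farouk is living and takes 1/3.
Tariq predeceased; the 1/3 allotted to Tariq's branch passes to Tariq's issue by representation.
Widad is the sole taker at this level and receives the full 1/3.
Samir predeceased; the 1/3 allotted to Samir's branch passes to Samir's issue by representation.
The 1/3 is divided into 2 equal shares of 1/6 among Ghada, Rashida.
Ghada is living and takes 1/6.
Rashida predeceased; the 1/6 allotted to Rashida's branch passes to Rashida's issue by representation.
The 1/6 is divided into 3 equal shares of 1/18 among Amira, Zuhair, Dalia.
Amira is living and takes 1/18.
Zuhair is living and takes 1/18.
Dalia is living and takes 1/18.

Amira 1/18; Dalia 1/18; Farouk 1/3; Ghada 1/6; Widad 1/3; Zuhair 1/18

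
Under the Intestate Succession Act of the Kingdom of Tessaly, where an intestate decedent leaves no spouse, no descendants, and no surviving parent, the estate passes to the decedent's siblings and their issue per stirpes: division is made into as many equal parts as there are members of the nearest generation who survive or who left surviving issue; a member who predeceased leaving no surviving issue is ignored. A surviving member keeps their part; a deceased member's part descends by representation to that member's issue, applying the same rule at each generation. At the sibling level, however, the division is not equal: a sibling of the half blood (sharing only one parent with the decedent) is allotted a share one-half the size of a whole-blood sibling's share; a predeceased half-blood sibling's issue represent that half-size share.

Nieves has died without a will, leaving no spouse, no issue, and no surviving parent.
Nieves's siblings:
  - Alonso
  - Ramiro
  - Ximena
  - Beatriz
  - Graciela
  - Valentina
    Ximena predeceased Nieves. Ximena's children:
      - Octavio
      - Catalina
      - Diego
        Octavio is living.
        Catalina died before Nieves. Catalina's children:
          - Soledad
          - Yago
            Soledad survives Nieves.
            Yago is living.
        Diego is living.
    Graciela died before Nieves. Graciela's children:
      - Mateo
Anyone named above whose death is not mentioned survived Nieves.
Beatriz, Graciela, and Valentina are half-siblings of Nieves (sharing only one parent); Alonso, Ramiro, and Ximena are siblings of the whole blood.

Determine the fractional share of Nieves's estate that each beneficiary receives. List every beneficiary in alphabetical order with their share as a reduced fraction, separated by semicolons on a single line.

Alonso 2/9; Beatriz 1/9; Diego 2/27; Mateo 1/9; Octavio 2/27; Ramiro 2/9; Soledad 1/27; Valentina 1/9; Yago 1/27

No spouse, descendants, or parent survives, so the estate passes to Nieves's siblings per stirpes.
Half-blood siblings count for one-half the weight of whole-blood siblings at the initial division.
Dividing 1 in proportion to weights (total weight 9/2): Alonso (weight 1) → 2/9; Ramiro (weight 1) → 2/9; Ximena (weight 1) → 2/9; Beatriz (weight 1/2) → 1/9; Graciela (weight 1/2) → 1/9; Valentina (weight 1/2) → 1/9.
Alonso is living and takes 2/9.
Ramiro is living and takes 2/9.
Ximena predeceased; the 2/9 allotted to Ximena's branch passes to Ximena's issue by representation.
The 2/9 is divided into 3 equal shares of 2/27 among Octavio, Catalina, Diego.
Octavio is living and takes 2/27.
Catalina predeceased; the 2/27 allotted to Catalina's branch passes to Catalina's issue by representation.
The 2/27 is divided into 2 equal shares of 1/27 among Soledad, Yago.
Soledad is living and takes 1/27.
Yago is living and takes 1/27.
Diego is living and takes 2/27.
Beatriz is living and takes 1/9.
Graciela predeceased; the 1/9 allotted to Graciela's branch passes to Graciela's issue by representation.
Mateo is the sole taker at this level and receives the full 1/9.
Valentina is living and takes 1/9.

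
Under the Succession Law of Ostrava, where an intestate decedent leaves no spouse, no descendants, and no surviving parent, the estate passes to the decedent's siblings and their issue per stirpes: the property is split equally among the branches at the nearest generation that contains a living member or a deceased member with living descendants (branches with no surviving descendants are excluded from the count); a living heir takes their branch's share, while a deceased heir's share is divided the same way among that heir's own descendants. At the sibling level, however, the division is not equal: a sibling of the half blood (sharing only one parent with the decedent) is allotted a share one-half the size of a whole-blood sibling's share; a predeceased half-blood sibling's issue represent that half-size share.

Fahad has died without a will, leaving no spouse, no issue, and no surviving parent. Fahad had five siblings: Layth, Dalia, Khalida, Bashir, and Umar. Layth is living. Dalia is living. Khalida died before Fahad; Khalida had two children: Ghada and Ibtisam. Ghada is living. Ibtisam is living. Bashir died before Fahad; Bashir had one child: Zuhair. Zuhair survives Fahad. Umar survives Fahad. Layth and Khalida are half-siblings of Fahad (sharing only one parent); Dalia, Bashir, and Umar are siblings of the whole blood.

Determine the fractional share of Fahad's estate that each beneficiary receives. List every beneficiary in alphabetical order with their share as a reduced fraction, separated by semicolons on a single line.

No spouse, descendants, or parent survives, so the estate passes to Fahad's siblings per stirpes.
Half-blood siblings count for one-half the weight of whole-blood siblings at the initial division.
Dividing 1 in proportion to weights (total weight 4): Layth (weight 1/2) → 1/8; Dalia (weight 1) → 1/4; Khalida (weight 1/2) → 1/8; Bashir (weight 1) → 1/4; Umar (weight 1) → 1/4.
Layth is living and takes 1/8.
Dalia is living and takes 1/4.
Khalida predeceased; the 1/8 allotted to Khalida's branch passes to Khalida's issue by representation.
The 1/8 is divided into 2 equal shares of 1/16 among Ghada, Ibtisam.
Ghada is living and takes 1/16.
Ibtisam is living and takes 1/16.
Bashir predeceased; the 1/4 allotted to Bashir's branch passes to Bashir's issue by representation.
Zuhair is the sole taker at this level and receives the full 1/4.
Umar is living and takes 1/4.

Dalia 1/4; Ghada 1/16; Ibtisam 1/16; Layth 1/8; Umar 1/4; Zuhair 1/4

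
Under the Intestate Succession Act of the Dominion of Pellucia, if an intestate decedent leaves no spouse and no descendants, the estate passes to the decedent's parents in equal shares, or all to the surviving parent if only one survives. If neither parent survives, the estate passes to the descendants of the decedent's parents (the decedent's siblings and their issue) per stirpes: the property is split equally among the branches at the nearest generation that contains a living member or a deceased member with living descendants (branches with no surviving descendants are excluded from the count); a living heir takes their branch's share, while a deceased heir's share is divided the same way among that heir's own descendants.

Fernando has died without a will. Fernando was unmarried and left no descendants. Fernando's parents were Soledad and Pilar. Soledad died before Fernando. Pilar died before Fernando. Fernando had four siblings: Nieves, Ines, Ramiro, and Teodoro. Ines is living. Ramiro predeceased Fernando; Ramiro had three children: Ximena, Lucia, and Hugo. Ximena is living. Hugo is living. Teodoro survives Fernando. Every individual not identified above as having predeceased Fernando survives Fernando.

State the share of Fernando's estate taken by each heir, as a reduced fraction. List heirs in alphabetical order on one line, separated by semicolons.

Hugo 1/12; Ines 1/4; Lucia 1/12; Nieves 1/4; Teodoro 1/4; Ximena 1/12

Neither parent survives and there are no descendants, so the estate passes to Fernando's siblings and their issue per stirpes.
The estate is divided into 4 equal shares of 1/4 among Nieves, Ines, Ramiro, Teodoro.
Nieves is living and takes 1/4.
Ines is living and takes 1/4.
Ramiro predeceased; the 1/4 allotted to Ramiro's branch passes to Ramiro's issue by representation.
The 1/4 is divided into 3 equal shares of 1/12 among Ximena, Lucia, Hugo.
Ximena is living and takes 1/12.
Lucia is living and takes 1/12.
Hugo is living and takes 1/12.
Teodoro is living and takes 1/4.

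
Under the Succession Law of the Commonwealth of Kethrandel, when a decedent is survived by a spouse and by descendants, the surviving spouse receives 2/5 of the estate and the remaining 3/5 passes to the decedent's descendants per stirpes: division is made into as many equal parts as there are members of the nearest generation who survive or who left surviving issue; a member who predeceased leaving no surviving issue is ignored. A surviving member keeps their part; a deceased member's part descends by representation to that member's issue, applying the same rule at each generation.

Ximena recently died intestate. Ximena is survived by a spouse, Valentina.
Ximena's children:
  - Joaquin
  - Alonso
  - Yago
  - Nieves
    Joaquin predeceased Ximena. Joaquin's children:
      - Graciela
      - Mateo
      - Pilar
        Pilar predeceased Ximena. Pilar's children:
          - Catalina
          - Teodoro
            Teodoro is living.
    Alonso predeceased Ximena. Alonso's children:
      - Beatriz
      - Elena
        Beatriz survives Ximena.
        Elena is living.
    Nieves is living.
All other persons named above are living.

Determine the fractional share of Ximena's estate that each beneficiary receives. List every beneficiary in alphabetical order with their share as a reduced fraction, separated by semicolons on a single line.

Beatriz 3/40; Catalina 1/40; Elena 3/40; Graciela 1/20; Mateo 1/20; Nieves 3/20; Teodoro 1/40; Valentina 2/5; Yago 3/20

Valentina, as surviving spouse, takes 2/5.
The remaining 3/5 passes to Ximena's descendants per stirpes.
The 3/5 is divided into 4 equal shares of 3/20 among Joaquin, Alonso, Yago, Nieves.
Joaquin predeceased; the 3/20 allotted to Joaquin's branch passes to Joaquin's issue by representation.
The 3/20 is divided into 3 equal shares of 1/20 among Graciela, Mateo, Pilar.
Graciela is living and takes 1/20.
Mateo is living and takes 1/20.
Pilar predeceased; the 1/20 allotted to Pilar's branch passes to Pilar's issue by representation.
The 1/20 is divided into 2 equal shares of 1/40 among Catalina, Teodoro.
Catalina is living and takes 1/40.
Teodoro is living and takes 1/40.
Alonso predeceased; the 3/20 allotted to Alonso's branch passes to Alonso's issue by representation.
The 3/20 is divided into 2 equal shares of 3/40 among Beatriz, Elena.
Beatriz is living and takes 3/40.
Elena is living and takes 3/40.
Yago is living and takes 3/20.
Nieves is living and takes 3/20.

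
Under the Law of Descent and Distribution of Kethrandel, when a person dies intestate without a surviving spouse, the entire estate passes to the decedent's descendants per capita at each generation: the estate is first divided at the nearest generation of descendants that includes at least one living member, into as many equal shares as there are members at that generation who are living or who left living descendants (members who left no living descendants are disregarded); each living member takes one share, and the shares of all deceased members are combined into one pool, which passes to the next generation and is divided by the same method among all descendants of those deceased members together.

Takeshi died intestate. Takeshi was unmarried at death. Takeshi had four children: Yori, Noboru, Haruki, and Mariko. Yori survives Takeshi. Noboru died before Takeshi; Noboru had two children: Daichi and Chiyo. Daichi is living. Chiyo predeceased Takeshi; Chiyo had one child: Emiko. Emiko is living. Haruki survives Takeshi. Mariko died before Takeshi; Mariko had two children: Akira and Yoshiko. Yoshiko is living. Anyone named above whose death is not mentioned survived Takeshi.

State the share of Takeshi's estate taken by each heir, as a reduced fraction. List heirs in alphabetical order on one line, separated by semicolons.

Akira 1/8; Daichi 1/8; Emiko 1/8; Haruki 1/4; Yori 1/4; Yoshiko 1/8

There is no surviving spouse, so the entire estate passes to Takeshi's descendants per capita at each generation.
At generation 1 (Yori, Noboru, Haruki, Mariko) there are 4 shares of (1)/4 = 1/4 each.
Living: Yori and Haruki — each takes 1/4.
Deceased: Noboru and Mariko. Their combined 1/2 is pooled and carried to generation 2.
At generation 2 (Daichi, Chiyo, Akira, Yoshiko) there are 4 shares of (1/2)/4 = 1/8 each.
Living: Daichi, Akira, and Yoshiko — each takes 1/8.
Deceased: Chiyo. That 1/8 share is carried to generation 3.
At generation 3 (Emiko) there are 1 shares of (1/8)/1 = 1/8 each.
Living: Emiko — each takes 1/8.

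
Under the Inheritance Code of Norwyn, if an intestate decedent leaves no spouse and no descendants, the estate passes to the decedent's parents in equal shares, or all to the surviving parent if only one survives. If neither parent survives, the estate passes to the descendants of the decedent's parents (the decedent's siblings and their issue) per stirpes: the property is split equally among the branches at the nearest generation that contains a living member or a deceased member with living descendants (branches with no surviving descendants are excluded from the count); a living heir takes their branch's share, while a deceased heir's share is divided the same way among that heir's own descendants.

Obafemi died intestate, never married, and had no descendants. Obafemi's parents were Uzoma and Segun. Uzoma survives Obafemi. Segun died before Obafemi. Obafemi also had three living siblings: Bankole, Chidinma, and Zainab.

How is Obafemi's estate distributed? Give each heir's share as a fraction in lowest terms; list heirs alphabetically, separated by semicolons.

Uzoma 1

Only one parent, Uzoma, survives, so Uzoma takes the entire estate. The siblings take nothing because a surviving parent has priority.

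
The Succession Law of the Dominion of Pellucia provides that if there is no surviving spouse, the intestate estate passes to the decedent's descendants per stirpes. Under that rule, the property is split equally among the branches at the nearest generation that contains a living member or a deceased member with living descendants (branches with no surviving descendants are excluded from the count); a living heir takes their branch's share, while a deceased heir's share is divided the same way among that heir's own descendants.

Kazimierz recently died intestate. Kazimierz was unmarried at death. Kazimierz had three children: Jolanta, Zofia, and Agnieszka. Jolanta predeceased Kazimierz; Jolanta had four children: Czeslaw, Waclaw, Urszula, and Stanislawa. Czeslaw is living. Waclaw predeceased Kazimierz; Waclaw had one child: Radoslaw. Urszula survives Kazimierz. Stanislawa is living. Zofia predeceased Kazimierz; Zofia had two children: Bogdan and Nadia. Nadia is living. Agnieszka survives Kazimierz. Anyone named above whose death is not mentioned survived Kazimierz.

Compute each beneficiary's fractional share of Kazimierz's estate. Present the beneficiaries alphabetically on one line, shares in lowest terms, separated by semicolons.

Agnieszka 1/3; Bogdan 1/6; Czeslaw 1/12; Nadia 1/6; Radoslaw 1/12; Stanislawa 1/12; Urszula 1/12

There is no surviving spouse, so the entire estate passes to Kazimierz's descendants per stirpes.
The estate is divided into 3 equal shares of 1/3 among Jolanta, Zofia, Agnieszka.
Jolanta predeceased; the 1/3 allotted to Jolanta's branch passes to Jolanta's issue by representation.
The 1/3 is divided into 4 equal shares of 1/12 among Czeslaw, Waclaw, Urszula, Stanislawa.
Czeslaw is living and takes 1/12.
Waclaw predeceased; the 1/12 allotted to Waclaw's branch passes to Waclaw's issue by representation.
Radoslaw is the sole taker at this level and receives the full 1/12.
Urszula is living and takes 1/12.
Stanislawa is living and takes 1/12.
Zofia predeceased; the 1/3 allotted to Zofia's branch passes to Zofia's issue by representation.
The 1/3 is divided into 2 equal shares of 1/6 among Bogdan, Nadia.
Bogdan is living and takes 1/6.
Nadia is living and takes 1/6.
Agnieszka is living and takes 1/3.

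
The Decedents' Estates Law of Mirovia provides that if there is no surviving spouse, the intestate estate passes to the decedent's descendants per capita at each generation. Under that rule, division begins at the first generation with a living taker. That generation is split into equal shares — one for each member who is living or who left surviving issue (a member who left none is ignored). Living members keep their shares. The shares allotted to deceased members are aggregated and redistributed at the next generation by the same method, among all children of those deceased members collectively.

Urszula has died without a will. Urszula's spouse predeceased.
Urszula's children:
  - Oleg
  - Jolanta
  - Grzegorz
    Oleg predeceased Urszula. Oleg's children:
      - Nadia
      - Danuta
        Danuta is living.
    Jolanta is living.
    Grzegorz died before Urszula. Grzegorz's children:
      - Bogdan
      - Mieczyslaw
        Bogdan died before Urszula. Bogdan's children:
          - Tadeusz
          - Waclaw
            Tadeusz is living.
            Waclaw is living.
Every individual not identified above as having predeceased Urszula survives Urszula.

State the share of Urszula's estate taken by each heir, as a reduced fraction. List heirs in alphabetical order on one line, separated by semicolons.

Danuta 1/6; Jolanta 1/3; Mieczyslaw 1/6; Nadia 1/6; Tadeusz 1/12; Waclaw 1/12

There is no surviving spouse, so the entire estate passes to Urszula's descendants per capita at each generation.
At generation 1 (Oleg, Jolanta, Grzegorz) there are 3 shares of (1)/3 = 1/3 each.
Living: Jolanta — each takes 1/3.
Deceased: Oleg and Grzegorz. Their combined 2/3 is pooled and carried to generation 2.
At generation 2 (Nadia, Danuta, Bogdan, Mieczyslaw) there are 4 shares of (2/3)/4 = 1/6 each.
Living: Nadia, Danuta, and Mieczyslaw — each takes 1/6.
Deceased: Bogdan. That 1/6 share is carried to generation 3.
At generation 3 (Tadeusz, Waclaw) there are 2 shares of (1/6)/2 = 1/12 each.
Living: Tadeusz and Waclaw — each takes 1/12.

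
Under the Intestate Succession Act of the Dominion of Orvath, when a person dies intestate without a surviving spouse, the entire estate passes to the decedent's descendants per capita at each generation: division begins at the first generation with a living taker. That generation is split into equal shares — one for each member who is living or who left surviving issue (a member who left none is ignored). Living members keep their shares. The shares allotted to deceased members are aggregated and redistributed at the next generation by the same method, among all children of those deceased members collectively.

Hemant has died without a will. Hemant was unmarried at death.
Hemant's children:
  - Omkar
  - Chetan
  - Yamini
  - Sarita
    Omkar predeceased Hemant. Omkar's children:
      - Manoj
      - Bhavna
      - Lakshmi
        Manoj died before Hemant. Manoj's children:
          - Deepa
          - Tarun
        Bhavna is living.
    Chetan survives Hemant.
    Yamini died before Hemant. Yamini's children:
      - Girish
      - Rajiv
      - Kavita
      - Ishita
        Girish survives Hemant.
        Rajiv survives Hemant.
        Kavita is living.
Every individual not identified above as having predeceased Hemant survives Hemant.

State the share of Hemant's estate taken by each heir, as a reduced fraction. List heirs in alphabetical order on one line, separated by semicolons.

There is no surviving spouse, so the entire estate passes to Hemant's descendants per capita at each generation.
At generation 1 (Omkar, Chetan, Yamini, Sarita) there are 4 shares of (1)/4 = 1/4 each.
Living: Chetan and Sarita — each takes 1/4.
Deceased: Omkar and Yamini. Their combined 1/2 is pooled and carried to generation 2.
At generation 2 (Manoj, Bhavna, Lakshmi, Girish, Rajiv, Kavita, Ishita) there are 7 shares of (1/2)/7 = 1/14 each.
Living: Bhavna, Lakshmi, Girish, Rajiv, Kavita, and Ishita — each takes 1/14.
Deceased: Manoj. That 1/14 share is carried to generation 3.
At generation 3 (Deepa, Tarun) there are 2 shares of (1/14)/2 = 1/28 each.
Living: Deepa and Tarun — each takes 1/28.

Bhavna 1/14; Chetan 1/4; Deepa 1/28; Girish 1/14; Ishita 1/14; Kavita 1/14; Lakshmi 1/14; Rajiv 1/14; Sarita 1/4; Tarun 1/28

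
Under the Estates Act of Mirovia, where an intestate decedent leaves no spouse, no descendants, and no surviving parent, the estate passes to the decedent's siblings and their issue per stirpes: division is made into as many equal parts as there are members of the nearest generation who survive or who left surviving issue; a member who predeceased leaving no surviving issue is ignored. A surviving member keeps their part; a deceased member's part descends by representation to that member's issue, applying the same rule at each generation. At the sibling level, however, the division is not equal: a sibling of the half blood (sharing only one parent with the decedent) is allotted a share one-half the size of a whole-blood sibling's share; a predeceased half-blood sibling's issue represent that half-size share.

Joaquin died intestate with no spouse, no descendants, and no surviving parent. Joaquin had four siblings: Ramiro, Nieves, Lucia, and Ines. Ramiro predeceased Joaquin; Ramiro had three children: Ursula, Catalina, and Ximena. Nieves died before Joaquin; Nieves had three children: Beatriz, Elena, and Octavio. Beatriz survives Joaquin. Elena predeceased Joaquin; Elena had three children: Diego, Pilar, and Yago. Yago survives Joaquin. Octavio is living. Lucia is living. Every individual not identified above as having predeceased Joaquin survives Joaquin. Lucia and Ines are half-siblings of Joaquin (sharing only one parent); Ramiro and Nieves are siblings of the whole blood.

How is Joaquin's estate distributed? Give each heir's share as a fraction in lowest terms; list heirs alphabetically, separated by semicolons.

No spouse, descendants, or parent survives, so the estate passes to Joaquin's siblings per stirpes.
Half-blood siblings count for one-half the weight of whole-blood siblings at the initial division.
Dividing 1 in proportion to weights (total weight 3): Ramiro (weight 1) → 1/3; Nieves (weight 1) → 1/3; Lucia (weight 1/2) → 1/6; Ines (weight 1/2) → 1/6.
Ramiro predeceased; the 1/3 allotted to Ramiro's branch passes to Ramiro's issue by representation.
The 1/3 is divided into 3 equal shares of 1/9 among Ursula, Catalina, Ximena.
Ursula is living and takes 1/9.
Catalina is living and takes 1/9.
Ximena is living and takes 1/9.
Nieves predeceased; the 1/3 allotted to Nieves's branch passes to Nieves's issue by representation.
The 1/3 is divided into 3 equal shares of 1/9 among Beatriz, Elena, Octavio.
Beatriz is living and takes 1/9.
Elena predeceased; the 1/9 allotted to Elena's branch passes to Elena's issue by representation.
The 1/9 is divided into 3 equal shares of 1/27 among Diego, Pilar, Yago.
Diego is living and takes 1/27.
Pilar is living and takes 1/27.
Yago is living and takes 1/27.
Octavio is living and takes 1/9.
Lucia is living and takes 1/6.
Ines is living and takes 1/6.

Beatriz 1/9; Catalina 1/9; Diego 1/27; Ines 1/6; Lucia 1/6; Octavio 1/9; Pilar 1/27; Ursula 1/9; Ximena 1/9; Yago 1/27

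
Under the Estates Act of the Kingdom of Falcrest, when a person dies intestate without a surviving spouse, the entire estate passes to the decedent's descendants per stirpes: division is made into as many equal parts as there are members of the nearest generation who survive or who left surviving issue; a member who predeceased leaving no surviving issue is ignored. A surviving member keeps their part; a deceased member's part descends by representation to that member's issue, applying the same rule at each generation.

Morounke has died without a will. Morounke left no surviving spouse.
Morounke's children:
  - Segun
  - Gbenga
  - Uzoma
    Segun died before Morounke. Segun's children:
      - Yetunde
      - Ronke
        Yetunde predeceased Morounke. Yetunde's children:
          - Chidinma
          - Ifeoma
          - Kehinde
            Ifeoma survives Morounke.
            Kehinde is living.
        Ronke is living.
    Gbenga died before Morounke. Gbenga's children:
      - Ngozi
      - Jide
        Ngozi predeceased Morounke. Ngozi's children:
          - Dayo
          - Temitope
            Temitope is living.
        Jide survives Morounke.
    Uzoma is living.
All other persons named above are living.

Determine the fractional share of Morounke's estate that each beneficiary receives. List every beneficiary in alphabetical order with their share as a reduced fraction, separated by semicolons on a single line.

There is no surviving spouse, so the entire estate passes to Morounke's descendants per stirpes.
The estate is divided into 3 equal shares of 1/3 among Segun, Gbenga, Uzoma.
Segun predeceased; the 1/3 allotted to Segun's branch passes to Segun's issue by representation.
The 1/3 is divided into 2 equal shares of 1/6 among Yetunde, Ronke.
Yetunde predeceased; the 1/6 allotted to Yetunde's branch passes to Yetunde's issue by representation.
The 1/6 is divided into 3 equal shares of 1/18 among Chidinma, Ifeoma, Kehinde.
Chidinma is living and takes 1/18.
Ifeoma is living and takes 1/18.
Kehinde is living and takes 1/18.
Ronke is living and takes 1/6.
Gbenga predeceased; the 1/3 allotted to Gbenga's branch passes to Gbenga's issue by representation.
The 1/3 is divided into 2 equal shares of 1/6 among Ngozi, Jide.
Ngozi predeceased; the 1/6 allotted to Ngozi's branch passes to Ngozi's issue by representation.
The 1/6 is divided into 2 equal shares of 1/12 among Dayo, Temitope.
Dayo is living and takes 1/12.
Temitope is living and takes 1/12.
Jide is living and takes 1/6.
Uzoma is living and takes 1/3.

Chidinma 1/18; Dayo 1/12; Ifeoma 1/18; Jide 1/6; Kehinde 1/18; Ronke 1/6; Temitope 1/12; Uzoma 1/3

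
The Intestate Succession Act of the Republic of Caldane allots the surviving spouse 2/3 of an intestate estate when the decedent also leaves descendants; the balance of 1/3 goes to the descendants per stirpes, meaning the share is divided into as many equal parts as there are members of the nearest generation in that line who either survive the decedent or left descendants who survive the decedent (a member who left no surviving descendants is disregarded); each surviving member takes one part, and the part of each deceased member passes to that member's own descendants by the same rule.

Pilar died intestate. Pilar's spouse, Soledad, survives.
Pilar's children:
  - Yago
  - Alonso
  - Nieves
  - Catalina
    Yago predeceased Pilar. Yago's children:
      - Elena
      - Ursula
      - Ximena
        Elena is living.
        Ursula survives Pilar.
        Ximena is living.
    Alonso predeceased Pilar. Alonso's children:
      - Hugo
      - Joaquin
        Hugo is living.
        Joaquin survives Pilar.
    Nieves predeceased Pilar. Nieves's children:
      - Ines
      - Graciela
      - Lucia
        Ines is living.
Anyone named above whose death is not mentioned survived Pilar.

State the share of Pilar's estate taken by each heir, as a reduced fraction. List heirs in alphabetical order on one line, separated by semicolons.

Soledad, as surviving spouse, takes 2/3.
The remaining 1/3 passes to Pilar's descendants per stirpes.
The 1/3 is divided into 4 equal shares of 1/12 among Yago, Alonso, Nieves, Catalina.
Yago predeceased; the 1/12 allotted to Yago's branch passes to Yago's issue by representation.
The 1/12 is divided into 3 equal shares of 1/36 among Elena, Ursula, Ximena.
Elena is living and takes 1/36.
Ursula is living and takes 1/36.
Ximena is living and takes 1/36.
Alonso predeceased; the 1/12 allotted to Alonso's branch passes to Alonso's issue by representation.
The 1/12 is divided into 2 equal shares of 1/24 among Hugo, Joaquin.
Hugo is living and takes 1/24.
Joaquin is living and takes 1/24.
Nieves predeceased; the 1/12 allotted to Nieves's branch passes to Nieves's issue by representation.
The 1/12 is divided into 3 equal shares of 1/36 among Ines, Graciela, Lucia.
Ines is living and takes 1/36.
Graciela is living and takes 1/36.
Lucia is living and takes 1/36.
Catalina is living and takes 1/12.

Catalina 1/12; Elena 1/36; Graciela 1/36; Hugo 1/24; Ines 1/36; Joaquin 1/24; Lucia 1/36; Soledad 2/3; Ursula 1/36; Ximena 1/36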